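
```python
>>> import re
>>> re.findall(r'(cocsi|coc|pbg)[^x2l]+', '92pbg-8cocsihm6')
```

Scanning left to right: at [2:15] match 'pbg-8cocsihm6', group 1 = 'pbg'.
One capturing group, so `findall` returns just the captured substring from the one match — 1 in all.

['pbg']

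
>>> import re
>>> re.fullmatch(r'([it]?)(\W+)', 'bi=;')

`re.fullmatch` is like wrapping the pattern in `^…$` (in single-line mode).
Here there's no way to consume every character, so the call returns None.

None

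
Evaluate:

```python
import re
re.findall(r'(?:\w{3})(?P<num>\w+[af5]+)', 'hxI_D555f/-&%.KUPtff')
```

The pattern matches exactly 3 of a word character (non-capturing group); then one or more of a word character, then one or more of one of [af5] (captured as 'num').
Scanning left to right: at [0:9] match 'hxI_D555f', group 1 = '_D555f'; at [14:20] match 'KUPtff', group 1 = 'tff'.
Because there's exactly one group, `findall` drops the full match and keeps group 1 from each hit.

['_D555f', 'tff']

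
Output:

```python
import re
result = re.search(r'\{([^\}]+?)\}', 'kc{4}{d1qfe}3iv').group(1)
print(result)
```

`re.search` tries every starting position until one works.
The match spans [2:5] → '{4}'.
Captured: group 1 = '4'.

4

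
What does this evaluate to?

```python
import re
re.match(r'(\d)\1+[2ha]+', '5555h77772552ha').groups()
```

The match spans [0:5] → '5555h'.
Captured: group 1 = '5'.

('5',)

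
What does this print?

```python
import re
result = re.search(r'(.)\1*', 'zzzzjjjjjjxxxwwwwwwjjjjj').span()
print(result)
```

(0, 4)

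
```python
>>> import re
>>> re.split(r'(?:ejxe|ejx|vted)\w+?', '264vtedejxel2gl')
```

['264', 'jxel2gl']

Matches to split on: at [3:8] → 'vtede'.
The string is cut at each match, leaving 2 pieces.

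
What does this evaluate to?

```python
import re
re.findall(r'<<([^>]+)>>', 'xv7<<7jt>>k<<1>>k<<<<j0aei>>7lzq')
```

Because there's exactly one group, `findall` drops the full match and keeps group 1 from each hit.

['7jt', '1', '<<j0aei']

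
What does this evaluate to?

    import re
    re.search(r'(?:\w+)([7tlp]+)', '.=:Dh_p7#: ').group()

'Dh_p7'

The pattern matches one or more of a word character (non-capturing group); then one or more of one of [7tlp] (captured).
The match spans [3:8] → 'Dh_p7'.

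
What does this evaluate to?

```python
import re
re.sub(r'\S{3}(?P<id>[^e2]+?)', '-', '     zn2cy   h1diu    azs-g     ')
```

The `?` after the quantifier makes it lazy — it takes as little as possible before letting the rest of the pattern try.
Every occurrence is swapped for '-'.

'     -y   -u    -g     '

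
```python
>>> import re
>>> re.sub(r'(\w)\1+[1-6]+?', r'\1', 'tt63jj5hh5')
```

't3jh'

`\1` is not a pattern — it's the concrete string captured by group 1, re-applied verbatim.
Matches: at [0:3] → 'tt6'; at [4:7] → 'jj5'; at [7:10] → 'hh5'.
The replacement refers to a captured group, so each match is rewritten using its own captured text.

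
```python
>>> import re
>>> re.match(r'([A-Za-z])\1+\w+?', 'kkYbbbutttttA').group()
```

'kkY'

`re.match` only tries the pattern at the start of the string.
The match spans [0:3] → 'kkY'.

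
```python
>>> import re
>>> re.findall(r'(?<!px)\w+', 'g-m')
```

A negative assertion filters positions out without eating any characters.
Scanning left to right: at [0:1] → 'g'; at [2:3] → 'm'.
`findall` yields the raw match text (2 of them) because the pattern has no groups.

['g', 'm']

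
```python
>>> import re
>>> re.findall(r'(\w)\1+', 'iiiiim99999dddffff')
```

['i', '9', 'd', 'f']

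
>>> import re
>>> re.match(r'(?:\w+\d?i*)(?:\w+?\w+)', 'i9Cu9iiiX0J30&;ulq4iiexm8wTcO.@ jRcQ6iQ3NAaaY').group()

`re.match` only tries the pattern at the start of the string.
The match spans [0:13] → 'i9Cu9iiiX0J30'.

'i9Cu9iiiX0J30'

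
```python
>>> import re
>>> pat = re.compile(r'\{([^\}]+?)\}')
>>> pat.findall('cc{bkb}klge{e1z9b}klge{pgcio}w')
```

With a single group, `findall` returns only what that group captured — 3 items.

['bkb', 'e1z9b', 'pgcio']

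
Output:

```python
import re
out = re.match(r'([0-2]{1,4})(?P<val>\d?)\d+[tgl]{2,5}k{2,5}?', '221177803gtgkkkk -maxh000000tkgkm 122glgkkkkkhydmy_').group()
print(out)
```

With `match`, the pattern is implicitly anchored at the beginning.
The match spans [0:14] → '221177803gtgkk'.

221177803gtgkk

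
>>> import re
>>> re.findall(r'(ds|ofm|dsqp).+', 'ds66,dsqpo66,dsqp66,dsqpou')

Scanning left to right: at [0:26] match 'ds66,dsqpo66,dsqp66,dsqpou', group 1 = 'ds'.
Because there's exactly one group, `findall` drops the full match and keeps group 1 from the one hit.

['ds']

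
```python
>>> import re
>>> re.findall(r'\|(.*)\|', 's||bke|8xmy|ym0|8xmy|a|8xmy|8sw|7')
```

['|bke|8xmy|ym0|8xmy|a|8xmy|8sw']

Walking the string: at [1:32] match '||bke|8xmy|ym0|8xmy|a|8xmy|8sw|', group 1 = '|bke|8xmy|ym0|8xmy|a|8xmy|8sw'.
Because there's exactly one group, `findall` drops the full match and keeps group 1 from the one hit.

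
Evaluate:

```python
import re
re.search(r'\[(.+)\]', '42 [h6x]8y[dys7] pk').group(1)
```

'h6x]8y[dys7'

The match spans [3:16] → '[h6x]8y[dys7]'.
Captured: group 1 = 'h6x]8y[dys7'.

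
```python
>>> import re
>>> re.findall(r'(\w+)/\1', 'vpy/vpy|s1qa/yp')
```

The backreference `\1` re-matches whatever the first group consumed, character for character.
Matches: at [0:7] match 'vpy/vpy', group 1 = 'vpy'.
`findall` collects group 1 from the one match (1 total).

['vpy']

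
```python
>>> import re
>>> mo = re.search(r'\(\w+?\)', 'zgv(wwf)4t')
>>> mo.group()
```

'(wwf)'

`search` walks the string left to right and returns the first match it finds.
The match spans [3:8] → '(wwf)'.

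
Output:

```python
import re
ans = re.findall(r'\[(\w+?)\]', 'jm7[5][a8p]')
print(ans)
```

['5', 'a8p']

`findall` collects group 1 from each match (2 total).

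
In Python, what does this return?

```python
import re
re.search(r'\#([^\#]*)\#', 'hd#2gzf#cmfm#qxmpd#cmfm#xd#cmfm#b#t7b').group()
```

'#2gzf#'

The match spans [2:8] → '#2gzf#'.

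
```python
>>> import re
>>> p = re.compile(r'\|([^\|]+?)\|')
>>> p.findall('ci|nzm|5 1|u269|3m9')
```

['nzm', 'u269']

Because there's exactly one group, `findall` drops the full match and keeps group 1 from each hit.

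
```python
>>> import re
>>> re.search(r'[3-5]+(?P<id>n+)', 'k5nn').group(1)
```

The match spans [1:4] → '5nn'.
Captured: group 1 = 'nn'.

'nn'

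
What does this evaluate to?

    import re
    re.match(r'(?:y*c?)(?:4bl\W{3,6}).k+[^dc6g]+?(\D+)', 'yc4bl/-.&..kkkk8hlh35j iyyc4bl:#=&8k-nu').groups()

Pattern: zero or more of the literal 'y', then optionally the literal 'c' (non-capturing group); then the literal '4bl', then 3 to 6 of a non-word character (non-capturing group); then any character, then one or more of the literal 'k', then one or more of any character except [dc6g] (lazy); then one or more of a non-digit (captured).
With `match`, the pattern is implicitly anchored at the beginning.
The match spans [0:19] → 'yc4bl/-.&..kkkk8hlh'.
Captured: group 1 = 'hlh'.

('hlh',)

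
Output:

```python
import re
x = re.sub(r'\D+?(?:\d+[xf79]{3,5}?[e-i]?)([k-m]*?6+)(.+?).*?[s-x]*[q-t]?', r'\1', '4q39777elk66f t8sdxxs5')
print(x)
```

This matches one or more of a non-digit (lazy); then one or more of a digit, then 3 to 5 of one of [xf79] (lazy), then optionally a character in [e-i] (non-capturing group); then zero or more of a character in [k-m] (lazy), then one or more of the literal '6' (captured); then one or more of any character (lazy) (captured); then zero or more of any character (lazy), then zero or more of a character in [s-x]; then optionally a character in [q-t].
Each match is replaced using the text its own group 1 captured.

4lk66 t8sdxxs5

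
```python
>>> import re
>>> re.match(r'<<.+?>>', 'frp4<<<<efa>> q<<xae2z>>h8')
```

None

`re.match` won't scan ahead — the pattern has to work from the very first character.
Here the pattern fails at index 0, so the call returns None.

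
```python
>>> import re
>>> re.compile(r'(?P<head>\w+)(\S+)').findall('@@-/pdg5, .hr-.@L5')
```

[('pdg5', ','), ('hr', '-.@L5')]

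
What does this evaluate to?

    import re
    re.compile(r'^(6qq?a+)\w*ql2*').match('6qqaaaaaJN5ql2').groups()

('6qqaaaaa',)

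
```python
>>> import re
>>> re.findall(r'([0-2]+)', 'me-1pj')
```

['1']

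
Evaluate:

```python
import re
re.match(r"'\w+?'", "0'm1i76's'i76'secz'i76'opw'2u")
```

`match` is anchored at position 0; if the pattern doesn't fit there, it returns None.
Here position 0 doesn't satisfy it, so the call returns None.

None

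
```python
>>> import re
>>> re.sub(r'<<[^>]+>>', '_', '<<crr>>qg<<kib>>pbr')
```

'_qg_pbr'

`sub` substitutes '_' at each match site.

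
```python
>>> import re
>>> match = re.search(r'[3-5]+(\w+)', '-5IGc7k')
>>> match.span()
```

This matches one or more of a character in [3-5]; then one or more of a word character (captured).
`re.search` tries every starting position until one works.
The match spans [1:7] → '5IGc7k'.
Captured: group 1 = 'IGc7k'.

(1, 7)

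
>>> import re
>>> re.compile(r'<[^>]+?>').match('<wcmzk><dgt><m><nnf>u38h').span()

(0, 7)

`re.match` only tries the pattern at the start of the string.
The match spans [0:7] → '<wcmzk>'.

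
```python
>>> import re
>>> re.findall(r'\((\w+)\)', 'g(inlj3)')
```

With a single group, `findall` returns only what that group captured — 1 item.

['inlj3']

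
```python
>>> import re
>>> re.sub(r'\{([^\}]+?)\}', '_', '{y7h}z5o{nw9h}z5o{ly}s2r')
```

Every occurrence is swapped for '_'.

'_z5o_z5o_s2r'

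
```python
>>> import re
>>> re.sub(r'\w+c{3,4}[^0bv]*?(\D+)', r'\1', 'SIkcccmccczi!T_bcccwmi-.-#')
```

Pattern: one or more of a word character, then 3 to 4 of a literal 'c', then zero or more of any character except [0bv] (lazy); then one or more of a non-digit (captured).
With the lazy modifier that quantifier settles for the fewest repetitions that let the rest of the pattern succeed (the atoms after it are unaffected and can still be greedy).
Matches: at [0:26] → 'SIkcccmccczi!T_bcccwmi-.-#'.
Each match is replaced using the text its own group 1 captured.

'zi!T_bcccwmi-.-#'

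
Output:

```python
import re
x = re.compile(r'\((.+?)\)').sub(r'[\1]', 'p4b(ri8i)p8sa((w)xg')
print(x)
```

p4b[ri8i]p8sa[(w]xg

Matches: at [3:9] → '(ri8i)'; at [13:17] → '((w)'.
`\1` in the replacement pulls in group 1's text for each match.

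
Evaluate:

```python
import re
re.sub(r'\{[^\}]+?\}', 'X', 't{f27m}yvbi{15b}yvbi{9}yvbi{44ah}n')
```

Each match is replaced by 'X'.

'tXyvbiXyvbiXyvbiXn'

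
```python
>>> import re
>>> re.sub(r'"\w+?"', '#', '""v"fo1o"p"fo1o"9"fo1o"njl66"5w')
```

Matches: at [1:4] → '"v"'; at [8:11] → '"p"'; at [15:18] → '"9"'; at [22:29] → '"njl66"'.
Each match is replaced by '#'.

'"#fo1o#fo1o#fo1o#5w'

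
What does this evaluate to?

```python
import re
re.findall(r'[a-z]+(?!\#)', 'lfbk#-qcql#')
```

Because the assertion is negative and zero-width, positions next to the forbidden text are skipped.
Since nothing is captured, `findall` lists the 2 matched substrings directly.

['lfb', 'qcq']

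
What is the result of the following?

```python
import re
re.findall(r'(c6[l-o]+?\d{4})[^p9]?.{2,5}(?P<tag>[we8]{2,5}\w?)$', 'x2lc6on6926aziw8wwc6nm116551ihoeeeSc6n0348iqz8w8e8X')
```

`findall` packs the 2 group values into a tuple for every match.

[('c6n0348', 'e8X')]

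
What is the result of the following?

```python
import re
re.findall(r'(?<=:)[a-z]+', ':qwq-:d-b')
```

['qwq', 'd']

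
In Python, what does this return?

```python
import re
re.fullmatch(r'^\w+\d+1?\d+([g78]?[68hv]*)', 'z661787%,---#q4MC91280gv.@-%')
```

None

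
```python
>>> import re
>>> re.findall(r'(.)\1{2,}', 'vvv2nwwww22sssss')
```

['v', 'w', 's']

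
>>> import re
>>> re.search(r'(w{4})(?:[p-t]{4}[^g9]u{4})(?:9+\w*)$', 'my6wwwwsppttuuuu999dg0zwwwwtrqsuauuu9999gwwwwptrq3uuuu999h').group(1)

Pattern: exactly 4 of a literal 'w' (captured); then exactly 4 of a character in [p-t], then any character except [g9], then exactly 4 of a literal 'u' (non-capturing group); then one or more of the literal '9', then zero or more of a word character (non-capturing group); then anchored at the end.
`re.search` tries every starting position until one works.
The match spans [3:58] → 'wwwwsppttuuuu999dg0zwwwwtrqsuauuu9999gwwwwptrq3uuuu999h'.
Captured: group 1 = 'wwww'.

'wwww'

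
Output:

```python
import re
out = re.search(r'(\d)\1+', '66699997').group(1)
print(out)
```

6

A backreference is literal: `\1` must see the identical characters the first group matched.
Unlike `match`, `search` isn't anchored — it looks for the pattern anywhere in the string.
The match spans [0:3] → '666'.
Captured: group 1 = '6'.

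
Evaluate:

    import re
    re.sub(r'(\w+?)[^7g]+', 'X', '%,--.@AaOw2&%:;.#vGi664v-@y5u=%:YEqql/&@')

`sub` substitutes 'X' at each match site.

'%,--.@X'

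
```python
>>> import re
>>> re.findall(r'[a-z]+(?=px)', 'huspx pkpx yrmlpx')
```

['hus', 'pk', 'yrml']

The `(?=…)`/`(?<=…)` assertion just peeks at neighbouring text; it doesn't advance the match position.
With no groups in the pattern, `findall` gives back each whole match — 3 here.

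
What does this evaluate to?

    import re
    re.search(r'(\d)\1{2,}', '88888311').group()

'88888'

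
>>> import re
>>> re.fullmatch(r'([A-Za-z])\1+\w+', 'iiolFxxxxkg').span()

`re.fullmatch` is like wrapping the pattern in `^…$` (in single-line mode).
The match spans [0:11] → 'iiolFxxxxkg'.

(0, 11)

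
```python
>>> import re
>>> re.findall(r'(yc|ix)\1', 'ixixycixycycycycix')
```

`\1` has to match the exact text group 1 already captured.
Matches: at [0:4] match 'ixix', group 1 = 'ix'; at [8:12] match 'ycyc', group 1 = 'yc'; at [12:16] match 'ycyc', group 1 = 'yc'.
`findall` collects group 1 from each match (3 total).

['ix', 'yc', 'yc']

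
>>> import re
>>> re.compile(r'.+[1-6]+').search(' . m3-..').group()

This matches one or more of any character; then one or more of a character in [1-6].
`re.search` tries every starting position until one works.
The match spans [0:5] → ' . m3'.

' . m3'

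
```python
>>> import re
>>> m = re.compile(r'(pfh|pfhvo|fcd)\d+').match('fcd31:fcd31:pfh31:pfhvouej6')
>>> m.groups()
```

('fcd',)

The match spans [0:5] → 'fcd31'.
Captured: group 1 = 'fcd'.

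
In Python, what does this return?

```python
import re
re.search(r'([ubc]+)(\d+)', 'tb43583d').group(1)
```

'b'

This matches one or more of one of [ubc] (captured); then one or more of a digit (captured).
Unlike `match`, `search` isn't anchored — it looks for the pattern anywhere in the string.
The match spans [1:7] → 'b43583'.
Captured: group 1 = 'b', group 2 = '43583'.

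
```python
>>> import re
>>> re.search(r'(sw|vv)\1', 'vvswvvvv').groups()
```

A backreference is literal: `\1` must see the identical characters the first group matched.
`search` walks the string left to right and returns the first match it finds.
The match spans [4:8] → 'vvvv'.
Captured: group 1 = 'vv'.

('vv',)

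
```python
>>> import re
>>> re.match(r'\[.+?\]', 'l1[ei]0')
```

With `match`, the pattern is implicitly anchored at the beginning.
Here the pattern fails at index 0, so the call returns None.

None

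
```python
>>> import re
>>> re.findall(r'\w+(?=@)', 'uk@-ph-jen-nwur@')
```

['uk', 'nwur']

The lookaround is zero-width — it requires the adjacent text to match without consuming it, so the asserted text isn't part of the match.
No capturing groups, so `findall` returns the 2 full match strings.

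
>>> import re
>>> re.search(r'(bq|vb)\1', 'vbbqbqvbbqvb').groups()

The match spans [2:6] → 'bqbq'.
Captured: group 1 = 'bq'.

('bq',)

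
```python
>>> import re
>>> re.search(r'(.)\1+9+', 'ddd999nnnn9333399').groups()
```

The match spans [0:6] → 'ddd999'.
Captured: group 1 = 'd'.

('d',)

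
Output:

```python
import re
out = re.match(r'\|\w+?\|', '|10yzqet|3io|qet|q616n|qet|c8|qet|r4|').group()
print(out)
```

|10yzqet|

`match` is anchored at position 0; if the pattern doesn't fit there, it returns None.
The match spans [0:9] → '|10yzqet|'.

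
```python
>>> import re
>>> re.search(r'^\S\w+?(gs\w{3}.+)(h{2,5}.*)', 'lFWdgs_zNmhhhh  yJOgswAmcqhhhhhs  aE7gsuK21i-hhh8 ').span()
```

Pattern: anchored at the start of the string; then a non-whitespace character, then one or more of a word character (lazy); then the literal 'gs', then exactly 3 of a word character, then one or more of any character (captured); then 2 to 5 of the literal 'h', then zero or more of any character (captured).
`re.search` scans for the first position where the pattern succeeds.
The match spans [0:50] → 'lFWdgs_zNmhhhh  yJOgswAmcqhhhhhs  aE7gsuK21i-hhh8 '.
Captured: group 1 = 'gs_zNmhhhh  yJOgswAmcqhhhhhs  aE7gsuK21i-h', group 2 = 'hh8 '.

(0, 50)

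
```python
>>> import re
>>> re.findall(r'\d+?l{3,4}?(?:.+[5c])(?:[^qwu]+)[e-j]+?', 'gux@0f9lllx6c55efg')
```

['9lllx6c55efg']

With no groups in the pattern, `findall` gives back each whole match — 1 here.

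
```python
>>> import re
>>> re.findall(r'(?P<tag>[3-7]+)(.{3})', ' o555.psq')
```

Pattern: one or more of a character in [3-7] (captured as 'tag'); then exactly 3 of any character (captured).
Multiple groups make `findall` return tuples — one 2-tuple for the one match.

[('555', '.ps')]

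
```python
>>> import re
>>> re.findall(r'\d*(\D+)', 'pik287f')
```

One capturing group, so `findall` returns just the captured substring from each match — 2 in all.

['pik', 'f']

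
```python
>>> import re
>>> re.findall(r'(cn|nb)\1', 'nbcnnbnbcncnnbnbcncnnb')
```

['nb', 'cn', 'nb', 'cn']

A backreference is literal: `\1` must see the identical characters the first group matched.
Walking the string: at [4:8] match 'nbnb', group 1 = 'nb'; at [8:12] match 'cncn', group 1 = 'cn'; at [12:16] match 'nbnb', group 1 = 'nb'; at [16:20] match 'cncn', group 1 = 'cn'.
With a single group, `findall` returns only what that group captured — 4 items.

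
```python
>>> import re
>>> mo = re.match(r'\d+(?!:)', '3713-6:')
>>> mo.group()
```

'3713'

The negative lookaround is zero-width — it rules out positions where the adjacent text would match, without consuming anything.
`match` is anchored at position 0; if the pattern doesn't fit there, it returns None.
The match spans [0:4] → '3713'.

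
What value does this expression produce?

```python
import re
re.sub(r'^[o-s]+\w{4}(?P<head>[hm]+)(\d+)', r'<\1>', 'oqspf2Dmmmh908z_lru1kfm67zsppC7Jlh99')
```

'<mmh>z_lru1kfm67zsppC7Jlh99'

This matches anchored at the start of the string; then one or more of a character in [o-s], then exactly 4 of a word character; then one or more of one of [hm] (captured as 'head'); then one or more of a digit (captured).
Each match is replaced using the text its own group 1 captured.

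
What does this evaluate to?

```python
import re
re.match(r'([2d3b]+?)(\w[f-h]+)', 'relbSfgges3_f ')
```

None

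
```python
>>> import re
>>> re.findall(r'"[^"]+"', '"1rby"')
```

Since nothing is captured, `findall` lists the 1 matched substring directly.

['"1rby"']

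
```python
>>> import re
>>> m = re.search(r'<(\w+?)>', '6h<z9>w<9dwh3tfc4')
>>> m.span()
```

`search` walks the string left to right and returns the first match it finds.
The match spans [2:6] → '<z9>'.
Captured: group 1 = 'z9'.

(2, 6)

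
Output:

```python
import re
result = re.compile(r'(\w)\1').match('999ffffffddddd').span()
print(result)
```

`\1` has to match the exact text group 1 already captured.
`re.match` won't scan ahead — the pattern has to work from the very first character.
The match spans [0:2] → '99'.
Captured: group 1 = '9'.

(0, 2)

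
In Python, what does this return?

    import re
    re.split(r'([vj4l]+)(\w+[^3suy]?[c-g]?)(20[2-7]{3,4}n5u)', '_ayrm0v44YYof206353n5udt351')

The pattern matches one or more of one of [vj4l] (captured); then one or more of a word character, then optionally any character except [3suy], then optionally a character in [c-g] (captured); then the literal '20', then 3 to 4 of a character in [2-7], then the literal 'n5u' (captured).
Because the pattern has a capturing group, `split` also inserts each captured text between the pieces.

['_ayrm0', 'v44', 'YYof', '206353n5u', 'dt351']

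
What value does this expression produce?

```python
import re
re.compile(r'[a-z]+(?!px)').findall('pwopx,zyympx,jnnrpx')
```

['pwopx', 'zyympx', 'jnnrpx']

Because the assertion is negative and zero-width, positions next to the forbidden text are skipped.
`findall` yields the raw match text (3 of them) because the pattern has no groups.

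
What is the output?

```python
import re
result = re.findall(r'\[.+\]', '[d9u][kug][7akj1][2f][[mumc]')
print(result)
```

['[d9u][kug][7akj1][2f][[mumc]']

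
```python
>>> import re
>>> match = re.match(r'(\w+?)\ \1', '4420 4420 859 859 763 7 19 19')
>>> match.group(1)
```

`\1` is not a pattern — it's the concrete string captured by group 1, re-applied verbatim.
`match` is anchored at position 0; if the pattern doesn't fit there, it returns None.
The match spans [0:9] → '4420 4420'.
Captured: group 1 = '4420'.

'4420'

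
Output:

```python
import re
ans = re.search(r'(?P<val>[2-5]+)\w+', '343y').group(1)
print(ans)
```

343

The match spans [0:4] → '343y'.
Captured: group 1 = '343'.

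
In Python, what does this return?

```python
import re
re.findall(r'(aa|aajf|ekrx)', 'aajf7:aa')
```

Alternation isn't longest-match — the leftmost alternative that fits at this position is chosen.
Walking the string: at [0:2] match 'aa', group 1 = 'aa'; at [6:8] match 'aa', group 1 = 'aa'.
One capturing group, so `findall` returns just the captured substring from each match — 2 in all.

['aa', 'aa']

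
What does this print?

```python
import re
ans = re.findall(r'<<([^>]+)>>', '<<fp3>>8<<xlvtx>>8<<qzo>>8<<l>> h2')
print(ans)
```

['fp3', 'xlvtx', 'qzo', 'l']

Walking the string: at [0:7] match '<<fp3>>', group 1 = 'fp3'; at [8:17] match '<<xlvtx>>', group 1 = 'xlvtx'; at [18:25] match '<<qzo>>', group 1 = 'qzo'; at [26:31] match '<<l>>', group 1 = 'l'.
`findall` collects group 1 from each match (4 total).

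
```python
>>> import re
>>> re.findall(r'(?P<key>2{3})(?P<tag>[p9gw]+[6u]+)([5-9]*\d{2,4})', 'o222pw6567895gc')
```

Pattern: exactly 3 of a literal '2' (captured as 'key'); then one or more of one of [p9gw], then one or more of one of [6u] (captured as 'tag'); then zero or more of a character in [5-9], then 2 to 4 of a digit (captured).
Walking the string: at [1:13] match '222pw6567895', groups = ('222', 'pw6', '567895').
With 3 capturing groups, `findall` returns a 3-tuple per match.

[('222', 'pw6', '567895')]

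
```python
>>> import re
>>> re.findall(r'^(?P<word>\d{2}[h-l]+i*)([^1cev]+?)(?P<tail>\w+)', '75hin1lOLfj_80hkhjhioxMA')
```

[('75hi', 'n', '1lOLfj_80hkhjhioxMA')]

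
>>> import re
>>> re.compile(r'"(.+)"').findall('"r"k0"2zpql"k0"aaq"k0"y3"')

['r"k0"2zpql"k0"aaq"k0"y3']

Walking the string: at [0:25] match '"r"k0"2zpql"k0"aaq"k0"y3"', group 1 = 'r"k0"2zpql"k0"aaq"k0"y3'.
One capturing group, so `findall` returns just the captured substring from the one match — 1 in all.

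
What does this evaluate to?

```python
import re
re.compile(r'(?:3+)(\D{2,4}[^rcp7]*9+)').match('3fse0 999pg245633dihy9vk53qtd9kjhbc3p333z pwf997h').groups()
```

('fse0 999',)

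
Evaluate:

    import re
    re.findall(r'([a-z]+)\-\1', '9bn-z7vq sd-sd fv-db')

['sd']

After group 1 captures some text, `\1` only succeeds where that same text appears again.
Scanning left to right: at [9:14] match 'sd-sd', group 1 = 'sd'.
`findall` collects group 1 from the one match (1 total).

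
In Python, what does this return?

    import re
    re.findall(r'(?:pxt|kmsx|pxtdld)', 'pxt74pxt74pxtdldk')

The regex engine tests alternatives in the order written; an earlier branch that matches wins even if a later one would match more.
No capturing groups, so `findall` returns the 3 full match strings.

['pxt', 'pxt', 'pxt']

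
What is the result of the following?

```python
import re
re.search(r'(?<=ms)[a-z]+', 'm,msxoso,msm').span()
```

The positive lookaround only admits positions where the adjacent text matches; those characters stay outside the span.
Unlike `match`, `search` isn't anchored — it looks for the pattern anywhere in the string.
The match spans [4:8] → 'xoso'.

(4, 8)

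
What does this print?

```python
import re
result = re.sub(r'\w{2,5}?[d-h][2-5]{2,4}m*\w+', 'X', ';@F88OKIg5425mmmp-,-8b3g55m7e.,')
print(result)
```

;@FX-,-X.,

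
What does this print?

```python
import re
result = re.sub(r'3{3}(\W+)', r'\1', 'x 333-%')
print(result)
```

The pattern matches exactly 3 of a literal '3'; then one or more of a non-word character (captured).
Matches: at [2:7] → '333-%'.
Each match is replaced using the text its own group 1 captured.

x -%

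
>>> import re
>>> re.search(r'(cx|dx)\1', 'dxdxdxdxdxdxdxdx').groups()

The match spans [0:4] → 'dxdx'.
Captured: group 1 = 'dx'.

('dx',)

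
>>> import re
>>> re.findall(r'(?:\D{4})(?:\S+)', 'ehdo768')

['ehdo768']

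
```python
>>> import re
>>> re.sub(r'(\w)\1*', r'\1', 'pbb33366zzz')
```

A backreference is literal: `\1` must see the identical characters the first group matched.
Matches: at [0:1] → 'p'; at [1:3] → 'bb'; at [3:6] → '333'; at [6:8] → '66'; at [8:11] → 'zzz'.
Each match is replaced using the text its own group 1 captured.

'pb36z'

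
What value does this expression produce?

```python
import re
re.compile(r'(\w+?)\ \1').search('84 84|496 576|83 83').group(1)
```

'84'

The match spans [0:5] → '84 84'.
Captured: group 1 = '84'.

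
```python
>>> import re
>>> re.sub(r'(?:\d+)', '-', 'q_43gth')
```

'q_-gth'

This matches one or more of a digit (non-capturing group).
Matches: at [2:4] → '43'.
Every occurrence is swapped for '-'.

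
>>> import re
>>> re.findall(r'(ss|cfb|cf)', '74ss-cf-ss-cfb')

['ss', 'cf', 'ss', 'cfb']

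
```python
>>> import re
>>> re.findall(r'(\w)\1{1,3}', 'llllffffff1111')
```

['l', 'f', 'f', '1']

The backreference `\1` re-matches whatever the first group consumed, character for character.
One capturing group, so `findall` returns just the captured substring from each match — 4 in all.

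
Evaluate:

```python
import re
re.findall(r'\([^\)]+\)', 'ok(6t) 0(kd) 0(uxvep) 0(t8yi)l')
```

['(6t)', '(kd)', '(uxvep)', '(t8yi)']

Walking the string: at [2:6] → '(6t)'; at [8:12] → '(kd)'; at [14:21] → '(uxvep)'; at [23:29] → '(t8yi)'.
`findall` yields the raw match text (4 of them) because the pattern has no groups.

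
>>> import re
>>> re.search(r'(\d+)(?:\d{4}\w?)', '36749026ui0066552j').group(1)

'3674'

The match spans [0:9] → '36749026u'.
Captured: group 1 = '3674'.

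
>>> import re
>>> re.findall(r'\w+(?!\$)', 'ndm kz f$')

['ndm', 'kz']

The negative lookaround is zero-width — it rules out positions where the adjacent text would match, without consuming anything.
Matches: at [0:3] → 'ndm'; at [4:6] → 'kz'.
With no groups in the pattern, `findall` gives back each whole match — 2 here.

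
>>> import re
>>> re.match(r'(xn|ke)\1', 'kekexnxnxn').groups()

The match spans [0:4] → 'keke'.
Captured: group 1 = 'ke'.

('ke',)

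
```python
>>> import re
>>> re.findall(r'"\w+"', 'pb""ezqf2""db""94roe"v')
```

`findall` yields the raw match text (3 of them) because the pattern has no groups.

['"ezqf2"', '"db"', '"94roe"']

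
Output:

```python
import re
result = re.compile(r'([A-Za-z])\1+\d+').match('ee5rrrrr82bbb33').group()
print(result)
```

`re.match` won't scan ahead — the pattern has to work from the very first character.
The match spans [0:3] → 'ee5'.

ee5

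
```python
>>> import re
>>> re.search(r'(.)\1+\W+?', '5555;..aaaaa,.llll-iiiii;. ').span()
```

A backreference is literal: `\1` must see the identical characters the first group matched.
The match spans [0:5] → '5555;'.

(0, 5)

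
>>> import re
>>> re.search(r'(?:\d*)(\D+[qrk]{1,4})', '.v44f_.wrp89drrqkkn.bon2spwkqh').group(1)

The pattern matches zero or more of a digit (non-capturing group); then one or more of a non-digit, then 1 to 4 of one of [qrk] (captured).
`re.search` scans for the first position where the pattern succeeds.
The match spans [2:9] → '44f_.wr'.
Captured: group 1 = 'f_.wr'.

'f_.wr'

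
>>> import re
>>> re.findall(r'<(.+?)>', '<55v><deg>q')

['55v', 'deg']

A `+?`/`*?`/`{m,n}?` starts at its minimum and grows only as far as needed for what follows to match.
Scanning left to right: at [0:5] match '<55v>', group 1 = '55v'; at [5:10] match '<deg>', group 1 = 'deg'.
One capturing group, so `findall` returns just the captured substring from each match — 2 in all.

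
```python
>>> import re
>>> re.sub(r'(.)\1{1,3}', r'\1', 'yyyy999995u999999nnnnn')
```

`\1` has to match the exact text group 1 already captured.
Matches: at [0:4] → 'yyyy'; at [4:8] → '9999'; at [11:15] → '9999'; at [15:17] → '99'; at [17:21] → 'nnnn'.
The replacement refers to a captured group, so each match is rewritten using its own captured text.

'y995u99nn'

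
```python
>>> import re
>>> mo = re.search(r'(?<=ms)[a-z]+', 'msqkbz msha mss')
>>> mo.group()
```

The positive lookaround only admits positions where the adjacent text matches; those characters stay outside the span.
The match spans [2:6] → 'qkbz'.

'qkbz'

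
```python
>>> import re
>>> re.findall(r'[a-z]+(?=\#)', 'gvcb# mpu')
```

['gvcb']

Lookahead/lookbehind check context without consuming it, so the matched span excludes the asserted characters.
No capturing groups, so `findall` returns the 1 full match string.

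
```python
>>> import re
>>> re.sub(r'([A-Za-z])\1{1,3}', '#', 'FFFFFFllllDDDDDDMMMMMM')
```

'#######'

After group 1 captures some text, `\1` only succeeds where that same text appears again.
Each match is replaced by '#'.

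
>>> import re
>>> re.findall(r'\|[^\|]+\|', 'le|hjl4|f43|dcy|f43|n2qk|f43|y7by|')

Scanning left to right: at [2:8] → '|hjl4|'; at [11:16] → '|dcy|'; at [19:25] → '|n2qk|'; at [28:34] → '|y7by|'.
No capturing groups, so `findall` returns the 4 full match strings.

['|hjl4|', '|dcy|', '|n2qk|', '|y7by|']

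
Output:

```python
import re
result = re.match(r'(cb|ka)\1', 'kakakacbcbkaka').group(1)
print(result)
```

ka

`\1` has to match the exact text group 1 already captured.
With `match`, the pattern is implicitly anchored at the beginning.
The match spans [0:4] → 'kaka'.
Captured: group 1 = 'ka'.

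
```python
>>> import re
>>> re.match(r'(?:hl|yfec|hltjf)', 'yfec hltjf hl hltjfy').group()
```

`re.match` won't scan ahead — the pattern has to work from the very first character.
The match spans [0:4] → 'yfec'.

'yfec'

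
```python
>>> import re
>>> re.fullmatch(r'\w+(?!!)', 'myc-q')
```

None

The negative lookaround is zero-width — it rules out positions where the adjacent text would match, without consuming anything.
For `fullmatch`, every character of the input must be accounted for by the pattern.
Here there's no way to consume every character, so the call returns None.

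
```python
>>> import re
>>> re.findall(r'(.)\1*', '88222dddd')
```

['8', '2', 'd']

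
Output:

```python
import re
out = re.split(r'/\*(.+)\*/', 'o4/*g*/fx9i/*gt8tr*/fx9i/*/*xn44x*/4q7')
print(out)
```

['o4', 'g*/fx9i/*gt8tr*/fx9i/*/*xn44x', '4q7']

Matches to split on: at [2:35] → '/*g*/fx9i/*gt8tr*/fx9i/*/*xn44x*/'.
The group in the pattern means `split` returns the separators' captures alongside the pieces.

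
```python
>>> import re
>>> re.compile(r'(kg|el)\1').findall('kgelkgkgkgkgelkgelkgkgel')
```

The backreference `\1` re-matches whatever the first group consumed, character for character.
Scanning left to right: at [4:8] match 'kgkg', group 1 = 'kg'; at [8:12] match 'kgkg', group 1 = 'kg'; at [18:22] match 'kgkg', group 1 = 'kg'.
With a single group, `findall` returns only what that group captured — 3 items.

['kg', 'kg', 'kg']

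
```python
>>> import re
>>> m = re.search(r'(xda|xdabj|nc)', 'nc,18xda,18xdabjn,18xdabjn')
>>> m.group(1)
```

'nc'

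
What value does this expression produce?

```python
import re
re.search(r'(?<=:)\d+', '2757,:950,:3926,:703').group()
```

'950'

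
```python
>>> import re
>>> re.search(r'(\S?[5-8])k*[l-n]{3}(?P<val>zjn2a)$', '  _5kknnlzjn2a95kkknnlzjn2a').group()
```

'95kkknnlzjn2a'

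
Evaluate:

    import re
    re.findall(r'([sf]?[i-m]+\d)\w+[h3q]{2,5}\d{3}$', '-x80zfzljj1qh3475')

['ljj1']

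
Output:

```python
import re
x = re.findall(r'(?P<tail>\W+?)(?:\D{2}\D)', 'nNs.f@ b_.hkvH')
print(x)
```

['.', '.']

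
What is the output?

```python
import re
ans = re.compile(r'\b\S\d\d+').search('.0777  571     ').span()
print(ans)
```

The match spans [1:5] → '0777'.

(1, 5)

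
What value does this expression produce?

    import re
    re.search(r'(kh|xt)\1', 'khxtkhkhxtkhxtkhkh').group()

The backreference `\1` re-matches whatever the first group consumed, character for character.
Unlike `match`, `search` isn't anchored — it looks for the pattern anywhere in the string.
The match spans [4:8] → 'khkh'.
Captured: group 1 = 'kh'.

'khkh'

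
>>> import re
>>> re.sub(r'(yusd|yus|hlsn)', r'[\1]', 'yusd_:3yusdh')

The regex engine tests alternatives in the order written; an earlier branch that matches wins even if a later one would match more.
Matches: at [0:4] → 'yusd'; at [7:11] → 'yusd'.
The replacement refers to a captured group, so each match is rewritten using its own captured text.

'[yusd]_:3[yusd]h'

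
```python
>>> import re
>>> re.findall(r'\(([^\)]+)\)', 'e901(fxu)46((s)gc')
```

Matches: at [4:9] match '(fxu)', group 1 = 'fxu'; at [11:15] match '((s)', group 1 = '(s'.
Because there's exactly one group, `findall` drops the full match and keeps group 1 from each hit.

['fxu', '(s']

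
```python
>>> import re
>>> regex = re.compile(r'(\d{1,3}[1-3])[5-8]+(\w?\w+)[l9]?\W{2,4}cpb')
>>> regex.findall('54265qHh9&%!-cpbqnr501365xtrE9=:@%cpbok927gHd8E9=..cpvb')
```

[('542', 'qHh9'), ('5013', 'xtrE9')]

This matches 1 to 3 of a digit, then a character in [1-3] (captured); then one or more of a character in [5-8]; then optionally a word character, then one or more of a word character (captured); then optionally one of [l9], then 2 to 4 of a non-word character, then the literal 'cpb'.
Matches: at [0:16] match '54265qHh9&%!-cpb', groups = ('542', 'qHh9'); at [19:37] match '501365xtrE9=:@%cpb', groups = ('5013', 'xtrE9').
2 groups means each result is a tuple of 2 captured strings — 2 here.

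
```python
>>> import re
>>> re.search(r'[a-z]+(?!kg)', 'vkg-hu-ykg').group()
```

'vkg'

Because the assertion is negative and zero-width, positions next to the forbidden text are skipped.
The match spans [0:3] → 'vkg'.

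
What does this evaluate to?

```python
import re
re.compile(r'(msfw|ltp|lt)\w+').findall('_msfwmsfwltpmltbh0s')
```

Scanning left to right: at [1:19] match 'msfwmsfwltpmltbh0s', group 1 = 'msfw'.
Because there's exactly one group, `findall` drops the full match and keeps group 1 from the one hit.

['msfw']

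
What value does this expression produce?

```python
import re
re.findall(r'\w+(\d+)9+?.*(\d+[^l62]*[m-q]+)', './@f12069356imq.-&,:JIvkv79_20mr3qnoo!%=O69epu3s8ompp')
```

[('6', '8ompp')]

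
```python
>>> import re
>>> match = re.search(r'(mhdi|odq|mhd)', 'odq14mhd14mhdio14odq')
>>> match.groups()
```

The match spans [0:3] → 'odq'.
Captured: group 1 = 'odq'.

('odq',)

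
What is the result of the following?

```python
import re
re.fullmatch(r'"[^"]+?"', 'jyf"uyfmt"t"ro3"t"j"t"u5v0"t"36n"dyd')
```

For `fullmatch`, every character of the input must be accounted for by the pattern.
Here the pattern can't cover the whole string, so the call returns None.

None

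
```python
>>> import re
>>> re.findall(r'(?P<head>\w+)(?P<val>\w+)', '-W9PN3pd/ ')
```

This matches one or more of a word character (captured as 'head'); then one or more of a word character (captured as 'val').
Scanning left to right: at [1:8] match 'W9PN3pd', groups = ('W9PN3p', 'd').
Multiple groups make `findall` return tuples — one 2-tuple for the one match.

[('W9PN3p', 'd')]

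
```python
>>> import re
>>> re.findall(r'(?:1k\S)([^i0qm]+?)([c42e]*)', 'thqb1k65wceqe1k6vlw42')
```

The pattern matches the literal '1k', then a non-whitespace character (non-capturing group); then one or more of any character except [i0qm] (lazy) (captured); then zero or more of one of [c42e] (captured).
With the lazy modifier that quantifier settles for the fewest repetitions that let the rest of the pattern succeed (the atoms after it are unaffected and can still be greedy).
Walking the string: at [4:8] match '1k65', groups = ('5', ''); at [13:17] match '1k6v', groups = ('v', '').
2 groups means each result is a tuple of 2 captured strings — 2 here.

[('5', ''), ('v', '')]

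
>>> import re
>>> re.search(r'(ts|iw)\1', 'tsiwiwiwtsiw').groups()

('iw',)

`\1` is not a pattern — it's the concrete string captured by group 1, re-applied verbatim.
`search` walks the string left to right and returns the first match it finds.
The match spans [2:6] → 'iwiw'.
Captured: group 1 = 'iw'.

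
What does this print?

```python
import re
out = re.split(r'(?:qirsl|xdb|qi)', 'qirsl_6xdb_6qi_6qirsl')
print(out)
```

['', '_6', '_6', '_6', '']

`|` is ordered: at each position the engine commits to the first alternative that works.
Matches to split on: at [0:5] → 'qirsl'; at [7:10] → 'xdb'; at [12:14] → 'qi'; at [16:21] → 'qirsl'.
`split` removes every match and returns the 5 fragments in between.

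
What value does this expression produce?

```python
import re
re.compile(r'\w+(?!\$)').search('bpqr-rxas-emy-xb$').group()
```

'bpqr'

Because the assertion is negative and zero-width, positions next to the forbidden text are skipped.
The match spans [0:4] → 'bpqr'.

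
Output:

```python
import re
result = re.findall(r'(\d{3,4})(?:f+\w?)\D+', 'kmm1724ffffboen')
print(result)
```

['1724']

`findall` collects group 1 from the one match (1 total).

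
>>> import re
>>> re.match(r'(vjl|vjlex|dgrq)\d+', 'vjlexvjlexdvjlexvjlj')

`re.match` only tries the pattern at the start of the string.
Here position 0 doesn't satisfy it, so the call returns None.

None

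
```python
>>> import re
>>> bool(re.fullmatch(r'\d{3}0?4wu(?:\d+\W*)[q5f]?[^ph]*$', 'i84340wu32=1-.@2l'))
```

False

Pattern: exactly 3 of a digit, then optionally a literal '0', then the literal '4wu'; then one or more of a digit, then zero or more of a non-word character (non-capturing group); then optionally one of [q5f], then zero or more of any character except [ph]; then anchored at the end.
For `fullmatch`, every character of the input must be accounted for by the pattern.
Here there's no way to consume every character, so the call returns None, and `bool(None)` is False.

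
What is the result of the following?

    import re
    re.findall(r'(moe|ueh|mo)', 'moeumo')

`|` is ordered: at each position the engine commits to the first alternative that works.
Walking the string: at [0:3] match 'moe', group 1 = 'moe'; at [4:6] match 'mo', group 1 = 'mo'.
One capturing group, so `findall` returns just the captured substring from each match — 2 in all.

['moe', 'mo']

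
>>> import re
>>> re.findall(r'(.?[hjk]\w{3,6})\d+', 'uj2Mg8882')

Pattern: optionally any character, then one of [hjk], then 3 to 6 of a word character (captured); then one or more of a digit.
Matches: at [0:9] match 'uj2Mg8882', group 1 = 'uj2Mg888'.
With a single group, `findall` returns only what that group captured — 1 item.

['uj2Mg888']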